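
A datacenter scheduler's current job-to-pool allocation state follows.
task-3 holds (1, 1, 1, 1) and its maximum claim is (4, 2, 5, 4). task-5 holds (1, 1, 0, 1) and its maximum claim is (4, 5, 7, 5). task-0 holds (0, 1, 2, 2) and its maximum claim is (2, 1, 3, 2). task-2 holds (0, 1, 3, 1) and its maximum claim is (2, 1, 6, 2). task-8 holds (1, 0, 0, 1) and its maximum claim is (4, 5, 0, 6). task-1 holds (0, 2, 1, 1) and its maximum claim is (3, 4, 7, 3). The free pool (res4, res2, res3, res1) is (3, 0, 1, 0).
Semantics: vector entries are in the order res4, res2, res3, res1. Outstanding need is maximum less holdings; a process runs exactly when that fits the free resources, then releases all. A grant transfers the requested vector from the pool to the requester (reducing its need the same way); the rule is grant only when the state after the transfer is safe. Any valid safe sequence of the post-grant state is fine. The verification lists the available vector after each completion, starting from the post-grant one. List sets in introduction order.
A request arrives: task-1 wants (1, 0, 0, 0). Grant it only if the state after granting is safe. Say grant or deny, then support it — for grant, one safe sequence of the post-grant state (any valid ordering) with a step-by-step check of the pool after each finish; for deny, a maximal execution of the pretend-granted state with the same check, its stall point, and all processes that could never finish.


GRANT — the state after the grant stays safe, e.g. via task-0, task-2, task-1, task-5, task-8, task-3.
Key observation: the transfer keeps a workable pool ((2, 0, 1, 0)); task-0 starts the safe sequence.
Verifying the post-grant state step by step:
  pool = (2, 0, 1, 0)
  task-0: need (2, 0, 1, 0) fits (2, 0, 1, 0); releases (0, 1, 2, 2), pool now (2, 1, 3, 2)
  task-2: need (2, 0, 3, 1) fits (2, 1, 3, 2); releases (0, 1, 3, 1), pool now (2, 2, 6, 3)
  task-1: need (2, 2, 6, 2) fits (2, 2, 6, 3); releases (1, 2, 1, 1), pool now (3, 4, 7, 4)
  task-5: need (3, 4, 7, 4) fits (3, 4, 7, 4); releases (1, 1, 0, 1), pool now (4, 5, 7, 5)
  task-8: need (3, 5, 0, 5) fits (4, 5, 7, 5); releases (1, 0, 0, 1), pool now (5, 5, 7, 6)
  task-3: need (3, 1, 4, 3) fits (5, 5, 7, 6); releases (1, 1, 1, 1), pool now (6, 6, 8, 7)


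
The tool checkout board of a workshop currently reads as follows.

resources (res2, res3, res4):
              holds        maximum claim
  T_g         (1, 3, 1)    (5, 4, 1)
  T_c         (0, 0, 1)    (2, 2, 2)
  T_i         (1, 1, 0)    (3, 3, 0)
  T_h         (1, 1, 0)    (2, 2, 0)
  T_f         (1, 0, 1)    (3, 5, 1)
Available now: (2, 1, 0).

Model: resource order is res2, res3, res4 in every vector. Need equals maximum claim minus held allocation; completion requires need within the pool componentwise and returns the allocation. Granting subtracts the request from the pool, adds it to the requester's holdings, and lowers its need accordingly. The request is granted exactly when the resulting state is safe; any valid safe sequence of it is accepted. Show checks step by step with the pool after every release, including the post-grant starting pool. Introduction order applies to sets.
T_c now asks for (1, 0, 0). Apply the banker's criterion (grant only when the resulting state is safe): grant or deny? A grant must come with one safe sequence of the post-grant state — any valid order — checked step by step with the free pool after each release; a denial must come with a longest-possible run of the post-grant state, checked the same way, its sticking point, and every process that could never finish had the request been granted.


DENY. Granting would leave the state unsafe.
Key observation: after T_h, T_i the pool peaks at (3, 3, 0), and each blocked process is short somewhere: T_g on res2; T_c on res4; T_f on res3.
Pretend the grant happened; the run T_h, T_i goes as far as possible. Verifying each step:
  pool = (1, 1, 0)
  T_h needs (1, 1, 0) <= (1, 1, 0) -> finishes; pool += (1, 1, 0) = (2, 2, 0)
  T_i needs (2, 2, 0) <= (2, 2, 0) -> finishes; pool += (1, 1, 0) = (3, 3, 0)
  T_g still needs (4, 1, 0) but only (3, 3, 0) is free — short on res2
  T_c still needs (1, 2, 1) but only (3, 3, 0) is free — short on res4
  T_f still needs (2, 5, 0) but only (3, 3, 0) is free — short on res3
Had the request been granted, T_g, T_c and T_f could never finish.


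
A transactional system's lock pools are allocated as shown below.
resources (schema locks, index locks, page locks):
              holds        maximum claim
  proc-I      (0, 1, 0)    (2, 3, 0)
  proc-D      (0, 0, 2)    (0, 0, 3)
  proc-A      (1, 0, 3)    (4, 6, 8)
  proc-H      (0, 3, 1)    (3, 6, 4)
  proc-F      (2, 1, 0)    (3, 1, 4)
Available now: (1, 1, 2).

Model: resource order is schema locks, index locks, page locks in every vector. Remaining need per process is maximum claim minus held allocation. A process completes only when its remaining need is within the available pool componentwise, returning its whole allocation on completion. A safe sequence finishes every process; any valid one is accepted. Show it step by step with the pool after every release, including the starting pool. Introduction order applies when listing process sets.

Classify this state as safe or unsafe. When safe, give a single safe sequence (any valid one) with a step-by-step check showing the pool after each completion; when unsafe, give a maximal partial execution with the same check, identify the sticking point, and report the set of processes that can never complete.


The state is SAFE; one workable sequence: proc-D, proc-F, proc-I, proc-H, proc-A.
Key observation: proc-F marks the first exact bind of the order: its need (1, 0, 4) fits the free (1, 1, 4) with zero slack on a requested resource.
Check, step by step:
  pool = (1, 1, 2)
  proc-D: need (0, 0, 1) fits (1, 1, 2); releases (0, 0, 2), pool now (1, 1, 4)
  proc-F: need (1, 0, 4) fits (1, 1, 4); releases (2, 1, 0), pool now (3, 2, 4)
  proc-I: need (2, 2, 0) fits (3, 2, 4); releases (0, 1, 0), pool now (3, 3, 4)
  proc-H: need (3, 3, 3) fits (3, 3, 4); releases (0, 3, 1), pool now (3, 6, 5)
  proc-A: need (3, 6, 5) fits (3, 6, 5); releases (1, 0, 3), pool now (4, 6, 8)


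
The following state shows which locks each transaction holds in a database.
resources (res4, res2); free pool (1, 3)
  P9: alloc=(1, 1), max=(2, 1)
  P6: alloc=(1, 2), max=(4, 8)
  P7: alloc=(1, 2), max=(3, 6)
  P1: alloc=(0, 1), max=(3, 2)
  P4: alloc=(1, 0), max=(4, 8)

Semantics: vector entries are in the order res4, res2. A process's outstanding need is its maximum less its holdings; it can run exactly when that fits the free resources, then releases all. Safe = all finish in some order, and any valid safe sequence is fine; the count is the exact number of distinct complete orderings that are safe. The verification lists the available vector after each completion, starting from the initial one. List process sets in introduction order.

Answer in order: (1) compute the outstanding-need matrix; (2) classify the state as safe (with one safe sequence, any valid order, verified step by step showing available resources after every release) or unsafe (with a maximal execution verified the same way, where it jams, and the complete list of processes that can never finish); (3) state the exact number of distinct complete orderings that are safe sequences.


(1) Outstanding need per process (order res4, res2):
  P9: (1, 0)
  P6: (3, 6)
  P7: (2, 4)
  P1: (3, 1)
  P4: (3, 8)
(2) SAFE. One safe sequence: P9, P7, P6, P1, P4.
Key observation: P9 is the earliest step where a requested resource binds exactly: need (1, 0), pool (1, 3) at its turn.
Check, step by step:
  pool = (1, 3)
  P9 needs (1, 0) <= (1, 3) -> finishes; pool += (1, 1) = (2, 4)
  P7 needs (2, 4) <= (2, 4) -> finishes; pool += (1, 2) = (3, 6)
  P6 needs (3, 6) <= (3, 6) -> finishes; pool += (1, 2) = (4, 8)
  P1 needs (3, 1) <= (4, 8) -> finishes; pool += (0, 1) = (4, 9)
  P4 needs (3, 8) <= (4, 9) -> finishes; pool += (1, 0) = (5, 9)
(3) The exact count: 3 of the possible complete orderings are safe sequences.


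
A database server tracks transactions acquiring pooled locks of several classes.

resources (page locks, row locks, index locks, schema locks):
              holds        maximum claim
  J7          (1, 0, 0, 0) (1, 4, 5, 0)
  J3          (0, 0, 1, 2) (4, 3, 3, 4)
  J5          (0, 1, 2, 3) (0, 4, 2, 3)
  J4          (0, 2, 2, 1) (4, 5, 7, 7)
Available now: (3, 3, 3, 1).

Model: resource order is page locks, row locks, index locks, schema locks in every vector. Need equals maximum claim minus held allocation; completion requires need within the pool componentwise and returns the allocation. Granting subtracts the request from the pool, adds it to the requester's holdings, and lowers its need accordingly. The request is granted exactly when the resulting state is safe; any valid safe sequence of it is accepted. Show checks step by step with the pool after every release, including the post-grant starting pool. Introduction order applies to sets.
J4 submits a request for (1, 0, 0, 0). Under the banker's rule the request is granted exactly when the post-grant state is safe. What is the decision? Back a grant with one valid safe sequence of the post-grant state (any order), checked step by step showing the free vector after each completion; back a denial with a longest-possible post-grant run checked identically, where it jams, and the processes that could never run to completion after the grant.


DENY — the pretend-granted state is unsafe.
Key observation: after J5, J7 the pool peaks at (3, 4, 5, 4), and each blocked process is short somewhere: J3 on page locks; J4 on schema locks.
Pretend the grant happened; the run J5, J7 goes as far as possible. Step-by-step check:
  pool = (2, 3, 3, 1)
  J5: need (0, 3, 0, 0) fits (2, 3, 3, 1); releases (0, 1, 2, 3), pool now (2, 4, 5, 4)
  J7: need (0, 4, 5, 0) fits (2, 4, 5, 4); releases (1, 0, 0, 0), pool now (3, 4, 5, 4)
  J3 still needs (4, 3, 2, 2) but only (3, 4, 5, 4) is free — short on page locks
  J4 still needs (3, 3, 5, 6) but only (3, 4, 5, 4) is free — short on schema locks
Post-grant, the permanently blocked set is J3 and J4.


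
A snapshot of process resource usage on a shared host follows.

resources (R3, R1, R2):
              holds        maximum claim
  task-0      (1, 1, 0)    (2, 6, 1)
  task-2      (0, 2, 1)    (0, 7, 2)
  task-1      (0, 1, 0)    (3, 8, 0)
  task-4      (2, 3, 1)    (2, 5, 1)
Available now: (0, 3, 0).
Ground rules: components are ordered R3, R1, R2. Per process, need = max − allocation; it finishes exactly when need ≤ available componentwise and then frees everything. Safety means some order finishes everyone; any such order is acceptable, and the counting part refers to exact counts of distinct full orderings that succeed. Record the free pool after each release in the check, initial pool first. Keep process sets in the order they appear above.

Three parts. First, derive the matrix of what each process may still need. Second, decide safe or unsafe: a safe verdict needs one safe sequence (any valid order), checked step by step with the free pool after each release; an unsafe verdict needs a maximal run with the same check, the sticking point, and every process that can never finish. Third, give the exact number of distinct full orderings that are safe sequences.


(1) Outstanding need per process (order R3, R1, R2):
  task-0: (1, 5, 1)
  task-2: (0, 5, 1)
  task-1: (3, 7, 0)
  task-4: (0, 2, 0)
(2) The state is SAFE; one workable sequence: task-4, task-0, task-1, task-2.
Key observation: the first exact fit in this order is task-0 — it needs (1, 5, 1) with (2, 6, 1) free, meeting a requested resource to the last unit.
Step-by-step check:
  pool = (0, 3, 0)
  task-4 needs (0, 2, 0) <= (0, 3, 0) -> finishes; pool += (2, 3, 1) = (2, 6, 1)
  task-0 needs (1, 5, 1) <= (2, 6, 1) -> finishes; pool += (1, 1, 0) = (3, 7, 1)
  task-1 needs (3, 7, 0) <= (3, 7, 1) -> finishes; pool += (0, 1, 0) = (3, 8, 1)
  task-2 needs (0, 5, 1) <= (3, 8, 1) -> finishes; pool += (0, 2, 1) = (3, 10, 2)
(3) Exactly 3 of the possible complete orderings are safe sequences.


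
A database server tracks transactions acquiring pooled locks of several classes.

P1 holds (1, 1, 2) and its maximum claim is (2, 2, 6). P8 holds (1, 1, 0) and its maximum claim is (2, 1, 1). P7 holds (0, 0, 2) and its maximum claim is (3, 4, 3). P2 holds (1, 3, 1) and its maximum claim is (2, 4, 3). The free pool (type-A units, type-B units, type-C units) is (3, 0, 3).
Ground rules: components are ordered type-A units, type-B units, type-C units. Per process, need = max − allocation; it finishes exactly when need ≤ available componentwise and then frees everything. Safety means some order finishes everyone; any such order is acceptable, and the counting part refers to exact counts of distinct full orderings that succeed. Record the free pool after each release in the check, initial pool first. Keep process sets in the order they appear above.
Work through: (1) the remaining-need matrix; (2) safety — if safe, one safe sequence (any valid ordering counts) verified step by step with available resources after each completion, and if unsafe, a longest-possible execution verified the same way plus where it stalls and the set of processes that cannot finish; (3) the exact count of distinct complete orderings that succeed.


(1) Need matrix, components ordered type-A units, type-B units, type-C units:
  P1: (1, 1, 4)
  P8: (1, 0, 1)
  P7: (3, 4, 1)
  P2: (1, 1, 2)
(2) SAFE — a valid safe sequence is P8, P2, P7, P1.
Key observation: the first exact fit in this order is P2 — it needs (1, 1, 2) with (4, 1, 3) free, meeting a requested resource to the last unit.
Verifying each step:
  pool = (3, 0, 3)
  run P8 (needs (1, 0, 1), free (3, 0, 3)); after release of (1, 1, 0) the pool is (4, 1, 3)
  run P2 (needs (1, 1, 2), free (4, 1, 3)); after release of (1, 3, 1) the pool is (5, 4, 4)
  run P7 (needs (3, 4, 1), free (5, 4, 4)); after release of (0, 0, 2) the pool is (5, 4, 6)
  run P1 (needs (1, 1, 4), free (5, 4, 6)); after release of (1, 1, 2) the pool is (6, 5, 8)
(3) Precisely 2 of the possible complete orderings are safe sequences.


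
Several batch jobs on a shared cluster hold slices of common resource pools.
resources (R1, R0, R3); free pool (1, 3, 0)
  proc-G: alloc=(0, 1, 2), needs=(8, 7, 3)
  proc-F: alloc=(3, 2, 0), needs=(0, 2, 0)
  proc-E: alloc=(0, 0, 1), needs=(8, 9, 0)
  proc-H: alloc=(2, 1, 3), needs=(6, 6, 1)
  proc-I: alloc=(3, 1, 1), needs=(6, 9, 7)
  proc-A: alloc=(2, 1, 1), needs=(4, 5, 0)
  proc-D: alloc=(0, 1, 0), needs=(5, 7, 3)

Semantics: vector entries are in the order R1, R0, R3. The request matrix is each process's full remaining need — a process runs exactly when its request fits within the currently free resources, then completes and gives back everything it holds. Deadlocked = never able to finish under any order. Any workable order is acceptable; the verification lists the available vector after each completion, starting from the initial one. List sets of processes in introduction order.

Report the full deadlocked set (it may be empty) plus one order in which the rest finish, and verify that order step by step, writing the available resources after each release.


Nothing here is deadlocked.
Key observation: proc-F fits the free pool immediately, and its release cascades until everyone finishes.
A valid finishing order for the others: proc-F, proc-A, proc-H, proc-D, proc-G, proc-E, proc-I. Verifying each step:
  pool = (1, 3, 0)
  proc-F: need (0, 2, 0) fits (1, 3, 0); releases (3, 2, 0), pool now (4, 5, 0)
  proc-A: need (4, 5, 0) fits (4, 5, 0); releases (2, 1, 1), pool now (6, 6, 1)
  proc-H: need (6, 6, 1) fits (6, 6, 1); releases (2, 1, 3), pool now (8, 7, 4)
  proc-D: need (5, 7, 3) fits (8, 7, 4); releases (0, 1, 0), pool now (8, 8, 4)
  proc-G: need (8, 7, 3) fits (8, 8, 4); releases (0, 1, 2), pool now (8, 9, 6)
  proc-E: need (8, 9, 0) fits (8, 9, 6); releases (0, 0, 1), pool now (8, 9, 7)
  proc-I: need (6, 9, 7) fits (8, 9, 7); releases (3, 1, 1), pool now (11, 10, 8)


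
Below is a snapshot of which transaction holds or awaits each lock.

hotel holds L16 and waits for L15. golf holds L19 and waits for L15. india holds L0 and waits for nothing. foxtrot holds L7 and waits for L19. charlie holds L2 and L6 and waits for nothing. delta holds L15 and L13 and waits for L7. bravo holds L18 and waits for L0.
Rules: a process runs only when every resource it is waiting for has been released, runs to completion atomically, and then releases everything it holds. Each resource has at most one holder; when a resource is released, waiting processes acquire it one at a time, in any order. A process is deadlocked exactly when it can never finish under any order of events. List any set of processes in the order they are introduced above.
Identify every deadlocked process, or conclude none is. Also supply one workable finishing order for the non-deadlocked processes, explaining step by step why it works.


Deadlocked: hotel, golf, foxtrot and delta.
Key observation: the waits loop around delta -> foxtrot -> golf -> delta with no way out; hotel waits into the deadlock from upstream.
One completion order for the rest: charlie, india, bravo.
Check, step by step:
  run charlie (it waits on nothing); releases L2 and L6
  run india (it waits on nothing); releases L0
  bravo waits on L0 — all released -> runs and releases L18


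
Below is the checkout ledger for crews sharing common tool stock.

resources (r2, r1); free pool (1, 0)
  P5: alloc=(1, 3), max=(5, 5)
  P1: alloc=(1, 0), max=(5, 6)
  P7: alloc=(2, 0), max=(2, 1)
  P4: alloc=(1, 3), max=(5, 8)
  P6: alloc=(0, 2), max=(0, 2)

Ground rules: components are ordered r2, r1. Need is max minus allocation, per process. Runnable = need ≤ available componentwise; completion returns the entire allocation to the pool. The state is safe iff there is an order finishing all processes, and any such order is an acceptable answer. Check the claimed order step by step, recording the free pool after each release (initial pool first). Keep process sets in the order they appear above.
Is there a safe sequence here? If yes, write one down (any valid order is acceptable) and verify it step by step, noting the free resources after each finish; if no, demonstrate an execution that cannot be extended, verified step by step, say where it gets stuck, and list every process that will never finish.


The state is UNSAFE.
Key observation: the wall is r2: completing P6, P7 brings the pool only to (3, 2), and all the rest need more.
Going as far as possible: P6, P7; after that, nothing fits. Verifying each step:
  pool = (1, 0)
  P6 needs (0, 0) <= (1, 0) -> finishes; pool += (0, 2) = (1, 2)
  P7 needs (0, 1) <= (1, 2) -> finishes; pool += (2, 0) = (3, 2)
  blocked: P5 wants (4, 2), pool (3, 2) — not enough r2
  blocked: P1 wants (4, 6), pool (3, 2) — not enough r2 and r1
  blocked: P4 wants (4, 5), pool (3, 2) — not enough r2 and r1
Processes that can never finish: P5, P1 and P4.


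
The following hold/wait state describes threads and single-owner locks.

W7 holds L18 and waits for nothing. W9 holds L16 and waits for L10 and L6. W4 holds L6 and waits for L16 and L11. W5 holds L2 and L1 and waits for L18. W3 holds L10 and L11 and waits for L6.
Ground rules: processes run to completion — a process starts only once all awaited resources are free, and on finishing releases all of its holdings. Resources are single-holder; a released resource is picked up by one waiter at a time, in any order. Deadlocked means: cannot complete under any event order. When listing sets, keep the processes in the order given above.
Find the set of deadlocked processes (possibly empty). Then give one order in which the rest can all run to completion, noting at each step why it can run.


Deadlocked set: W9, W4 and W3.
Key observation: the wait chain closes on itself along W9 -> W4 -> W9; W3 is caught in further circular waits.
A valid finishing order for the others: W7, W5.
Step-by-step check:
  W7 waits on nothing -> runs at once and releases L18
  W5 waits on L18 — all released -> runs and releases L2 and L1


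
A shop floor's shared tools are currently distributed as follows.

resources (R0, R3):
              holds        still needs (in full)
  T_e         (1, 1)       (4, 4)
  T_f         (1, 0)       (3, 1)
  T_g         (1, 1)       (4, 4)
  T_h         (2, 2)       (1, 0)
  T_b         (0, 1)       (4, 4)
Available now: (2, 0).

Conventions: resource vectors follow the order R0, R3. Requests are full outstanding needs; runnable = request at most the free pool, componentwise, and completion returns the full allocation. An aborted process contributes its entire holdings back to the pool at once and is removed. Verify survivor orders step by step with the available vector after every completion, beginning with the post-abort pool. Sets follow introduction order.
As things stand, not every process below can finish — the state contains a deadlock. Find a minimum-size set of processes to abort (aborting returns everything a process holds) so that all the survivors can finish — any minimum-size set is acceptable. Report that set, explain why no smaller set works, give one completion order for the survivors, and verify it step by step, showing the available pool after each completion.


The answer: abort T_e and T_g.
Key observation: before aborting T_e and T_g, T_b was permanently blocked — no order could ever run it; afterwards it completes at step 3.
Why nothing smaller works — every single abort fails: T_e alone leaves T_g blocked (short on R3); T_f alone leaves T_e blocked (short on R3); T_g alone leaves T_e blocked (short on R3); T_h alone leaves T_e blocked (short on R3); T_b alone leaves T_e blocked (short on R3).
The survivors complete as T_h, T_f, T_b. Walking it through (starting from the post-abort pool):
  pool = (4, 2)
  T_h needs (1, 0) <= (4, 2) -> finishes; pool += (2, 2) = (6, 4)
  T_f needs (3, 1) <= (6, 4) -> finishes; pool += (1, 0) = (7, 4)
  T_b needs (4, 4) <= (7, 4) -> finishes; pool += (0, 1) = (7, 5)


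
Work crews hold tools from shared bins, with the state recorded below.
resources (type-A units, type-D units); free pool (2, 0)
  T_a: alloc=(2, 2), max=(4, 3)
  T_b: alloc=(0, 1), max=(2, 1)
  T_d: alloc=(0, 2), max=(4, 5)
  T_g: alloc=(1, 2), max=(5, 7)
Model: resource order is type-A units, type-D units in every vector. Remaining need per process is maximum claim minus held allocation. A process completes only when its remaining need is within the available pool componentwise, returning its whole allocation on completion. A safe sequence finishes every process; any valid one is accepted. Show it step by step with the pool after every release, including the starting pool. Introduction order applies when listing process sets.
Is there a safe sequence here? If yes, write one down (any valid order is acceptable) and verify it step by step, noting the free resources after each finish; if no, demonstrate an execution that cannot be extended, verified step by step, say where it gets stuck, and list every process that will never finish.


SAFE, for example via the order T_b, T_a, T_d, T_g.
Key observation: reading the order forward, T_b is the first process whose need (2, 0) meets the free pool (2, 0) exactly on a resource it requests.
Check, step by step:
  pool = (2, 0)
  T_b: need (2, 0) fits (2, 0); releases (0, 1), pool now (2, 1)
  T_a: need (2, 1) fits (2, 1); releases (2, 2), pool now (4, 3)
  T_d: need (4, 3) fits (4, 3); releases (0, 2), pool now (4, 5)
  T_g: need (4, 5) fits (4, 5); releases (1, 2), pool now (5, 7)


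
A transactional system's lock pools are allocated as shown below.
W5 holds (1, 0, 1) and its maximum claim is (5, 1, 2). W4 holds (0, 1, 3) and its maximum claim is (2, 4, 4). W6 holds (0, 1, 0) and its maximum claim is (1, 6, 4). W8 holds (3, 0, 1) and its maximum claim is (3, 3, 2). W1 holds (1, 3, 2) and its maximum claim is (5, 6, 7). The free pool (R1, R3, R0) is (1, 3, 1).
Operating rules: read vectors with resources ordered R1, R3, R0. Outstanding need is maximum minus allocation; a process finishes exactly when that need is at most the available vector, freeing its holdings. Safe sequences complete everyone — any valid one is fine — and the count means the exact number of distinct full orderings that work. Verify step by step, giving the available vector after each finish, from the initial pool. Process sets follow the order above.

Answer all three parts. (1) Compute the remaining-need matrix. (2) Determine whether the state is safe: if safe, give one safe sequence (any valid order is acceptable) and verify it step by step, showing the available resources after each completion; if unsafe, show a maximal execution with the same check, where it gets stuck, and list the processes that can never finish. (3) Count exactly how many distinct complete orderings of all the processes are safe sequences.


(1) Need matrix, components ordered R1, R3, R0:
  W5: (4, 1, 1)
  W4: (2, 3, 1)
  W6: (1, 5, 4)
  W8: (0, 3, 1)
  W1: (4, 3, 5)
(2) SAFE. One safe sequence: W8, W4, W1, W5, W6.
Key observation: W8 marks the first exact bind of the order: its need (0, 3, 1) fits the free (1, 3, 1) with zero slack on a requested resource.
Walking it through:
  pool = (1, 3, 1)
  W8 needs (0, 3, 1) <= (1, 3, 1) -> finishes; pool += (3, 0, 1) = (4, 3, 2)
  W4 needs (2, 3, 1) <= (4, 3, 2) -> finishes; pool += (0, 1, 3) = (4, 4, 5)
  W1 needs (4, 3, 5) <= (4, 4, 5) -> finishes; pool += (1, 3, 2) = (5, 7, 7)
  W5 needs (4, 1, 1) <= (5, 7, 7) -> finishes; pool += (1, 0, 1) = (6, 7, 8)
  W6 needs (1, 5, 4) <= (6, 7, 8) -> finishes; pool += (0, 1, 0) = (6, 8, 8)
(3) Precisely 4 of the possible complete orderings are safe sequences.


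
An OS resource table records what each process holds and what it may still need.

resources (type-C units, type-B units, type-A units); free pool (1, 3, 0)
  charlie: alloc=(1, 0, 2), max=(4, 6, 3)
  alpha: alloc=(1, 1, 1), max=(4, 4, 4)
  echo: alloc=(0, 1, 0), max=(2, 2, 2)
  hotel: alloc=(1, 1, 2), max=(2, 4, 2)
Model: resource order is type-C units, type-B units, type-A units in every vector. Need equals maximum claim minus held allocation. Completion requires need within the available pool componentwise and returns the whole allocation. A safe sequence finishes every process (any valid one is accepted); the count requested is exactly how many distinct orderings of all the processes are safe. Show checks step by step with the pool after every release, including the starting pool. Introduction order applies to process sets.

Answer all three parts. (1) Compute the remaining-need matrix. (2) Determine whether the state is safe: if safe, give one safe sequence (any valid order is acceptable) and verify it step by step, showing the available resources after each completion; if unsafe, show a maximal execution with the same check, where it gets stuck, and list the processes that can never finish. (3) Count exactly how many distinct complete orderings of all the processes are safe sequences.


(1) Remaining need (order type-C units, type-B units, type-A units):
  charlie: (3, 6, 1)
  alpha: (3, 3, 3)
  echo: (2, 1, 2)
  hotel: (1, 3, 0)
(2) UNSAFE — no complete ordering exists.
Key observation: hotel, echo can finish, but then (2, 5, 2) is all there is, and the blocked group's type-C units demands exceed it.
A maximal execution: hotel, echo — then nothing else fits. Check, step by step:
  pool = (1, 3, 0)
  run hotel (needs (1, 3, 0), free (1, 3, 0)); after release of (1, 1, 2) the pool is (2, 4, 2)
  run echo (needs (2, 1, 2), free (2, 4, 2)); after release of (0, 1, 0) the pool is (2, 5, 2)
  charlie cannot run: need (3, 6, 1) vs free (2, 5, 2) (insufficient type-C units and type-B units)
  alpha cannot run: need (3, 3, 3) vs free (2, 5, 2) (insufficient type-C units and type-A units)
Permanently blocked: charlie and alpha.
(3) Exactly 0 of the possible complete orderings are safe sequences.


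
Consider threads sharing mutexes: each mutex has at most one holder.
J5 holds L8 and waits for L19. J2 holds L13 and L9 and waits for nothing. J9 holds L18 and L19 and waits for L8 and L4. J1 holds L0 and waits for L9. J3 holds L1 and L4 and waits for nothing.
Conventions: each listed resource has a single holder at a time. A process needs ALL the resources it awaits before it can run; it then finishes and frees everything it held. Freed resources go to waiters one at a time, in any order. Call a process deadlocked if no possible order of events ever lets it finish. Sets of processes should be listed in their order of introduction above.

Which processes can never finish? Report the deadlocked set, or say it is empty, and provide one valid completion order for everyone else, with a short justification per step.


Deadlocked set: J5 and J9.
Key observation: the cycle J5 -> J9 -> J5 can never break — each member waits on the next; no other process is dragged down with it.
One completion order for the rest: J2, J3, J1.
Check, step by step:
  J2 waits on nothing -> runs at once and releases L13 and L9
  J3 waits on nothing -> runs at once and releases L1 and L4
  J1: everything it awaited (L9) is free; runs, freeing L0


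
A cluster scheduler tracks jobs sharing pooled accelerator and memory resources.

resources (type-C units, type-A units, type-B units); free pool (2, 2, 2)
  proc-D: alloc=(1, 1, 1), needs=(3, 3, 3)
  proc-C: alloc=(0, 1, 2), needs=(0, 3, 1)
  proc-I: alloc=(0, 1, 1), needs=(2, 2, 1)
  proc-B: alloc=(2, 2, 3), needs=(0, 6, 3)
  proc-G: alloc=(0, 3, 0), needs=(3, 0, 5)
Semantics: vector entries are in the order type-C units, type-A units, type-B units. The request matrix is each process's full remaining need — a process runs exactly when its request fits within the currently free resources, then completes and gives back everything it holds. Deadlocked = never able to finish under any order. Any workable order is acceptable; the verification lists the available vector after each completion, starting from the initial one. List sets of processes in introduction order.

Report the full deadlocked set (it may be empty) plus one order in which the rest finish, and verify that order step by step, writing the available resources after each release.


Deadlocked: proc-D, proc-B and proc-G.
Key observation: after proc-I, proc-C the pool peaks at (2, 4, 5), and each blocked process is short somewhere: proc-D on type-C units; proc-B on type-A units; proc-G on type-C units.
One completion order for the rest: proc-I, proc-C. Step-by-step check:
  pool = (2, 2, 2)
  proc-I: need (2, 2, 1) fits (2, 2, 2); releases (0, 1, 1), pool now (2, 3, 3)
  proc-C: need (0, 3, 1) fits (2, 3, 3); releases (0, 1, 2), pool now (2, 4, 5)
The blocked processes can never fit:
  proc-D cannot run: need (3, 3, 3) vs free (2, 4, 5) (insufficient type-C units)
  proc-B cannot run: need (0, 6, 3) vs free (2, 4, 5) (insufficient type-A units)
  proc-G cannot run: need (3, 0, 5) vs free (2, 4, 5) (insufficient type-C units)


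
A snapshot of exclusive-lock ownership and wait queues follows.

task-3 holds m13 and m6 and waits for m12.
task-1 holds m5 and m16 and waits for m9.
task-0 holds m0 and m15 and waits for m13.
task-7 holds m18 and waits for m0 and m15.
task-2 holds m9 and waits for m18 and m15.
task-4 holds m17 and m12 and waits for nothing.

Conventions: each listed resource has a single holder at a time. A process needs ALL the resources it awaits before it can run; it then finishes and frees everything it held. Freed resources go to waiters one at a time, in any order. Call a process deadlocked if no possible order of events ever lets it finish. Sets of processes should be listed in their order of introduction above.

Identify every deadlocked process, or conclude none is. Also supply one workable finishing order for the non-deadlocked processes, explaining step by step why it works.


No process is deadlocked.
Key observation: although several processes wait, no cycle exists — each chain bottoms out at a free runner.
The rest can finish in the order task-4, task-3, task-0, task-7, task-2, task-1.
Verifying each step:
  run task-4 (it waits on nothing); releases m17 and m12
  task-3: everything it awaited (m12) is free; runs, freeing m13 and m6
  task-0: everything it awaited (m13) is free; runs, freeing m0 and m15
  task-7: everything it awaited (m0 and m15) is free; runs, freeing m18
  task-2: everything it awaited (m18 and m15) is free; runs, freeing m9
  task-1: everything it awaited (m9) is free; runs, freeing m5 and m16


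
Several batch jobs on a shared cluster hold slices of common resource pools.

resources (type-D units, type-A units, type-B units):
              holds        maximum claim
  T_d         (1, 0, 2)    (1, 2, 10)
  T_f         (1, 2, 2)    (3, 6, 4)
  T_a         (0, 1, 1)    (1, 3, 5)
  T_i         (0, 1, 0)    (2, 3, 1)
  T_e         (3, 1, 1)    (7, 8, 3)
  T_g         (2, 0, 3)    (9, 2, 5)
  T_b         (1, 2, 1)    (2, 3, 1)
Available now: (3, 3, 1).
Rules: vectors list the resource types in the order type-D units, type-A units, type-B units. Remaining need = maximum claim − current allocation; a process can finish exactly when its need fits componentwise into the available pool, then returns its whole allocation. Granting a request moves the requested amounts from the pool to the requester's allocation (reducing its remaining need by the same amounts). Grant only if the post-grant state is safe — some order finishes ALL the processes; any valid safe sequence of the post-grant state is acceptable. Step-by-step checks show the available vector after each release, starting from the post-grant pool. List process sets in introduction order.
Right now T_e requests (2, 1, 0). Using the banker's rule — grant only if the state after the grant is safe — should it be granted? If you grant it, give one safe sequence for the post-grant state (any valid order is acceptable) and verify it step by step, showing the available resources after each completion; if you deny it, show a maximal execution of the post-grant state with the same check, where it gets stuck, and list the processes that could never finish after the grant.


GRANT — the state after the grant stays safe, e.g. via T_b, T_f, T_i, T_e, T_a, T_g, T_d.
Key observation: post-grant, (1, 2, 1) remains, and an order beginning with T_b completes everyone.
Verifying the post-grant state step by step:
  pool = (1, 2, 1)
  T_b needs (1, 1, 0) <= (1, 2, 1) -> finishes; pool += (1, 2, 1) = (2, 4, 2)
  T_f needs (2, 4, 2) <= (2, 4, 2) -> finishes; pool += (1, 2, 2) = (3, 6, 4)
  T_i needs (2, 2, 1) <= (3, 6, 4) -> finishes; pool += (0, 1, 0) = (3, 7, 4)
  T_e needs (2, 6, 2) <= (3, 7, 4) -> finishes; pool += (5, 2, 1) = (8, 9, 5)
  T_a needs (1, 2, 4) <= (8, 9, 5) -> finishes; pool += (0, 1, 1) = (8, 10, 6)
  T_g needs (7, 2, 2) <= (8, 10, 6) -> finishes; pool += (2, 0, 3) = (10, 10, 9)
  T_d needs (0, 2, 8) <= (10, 10, 9) -> finishes; pool += (1, 0, 2) = (11, 10, 11)


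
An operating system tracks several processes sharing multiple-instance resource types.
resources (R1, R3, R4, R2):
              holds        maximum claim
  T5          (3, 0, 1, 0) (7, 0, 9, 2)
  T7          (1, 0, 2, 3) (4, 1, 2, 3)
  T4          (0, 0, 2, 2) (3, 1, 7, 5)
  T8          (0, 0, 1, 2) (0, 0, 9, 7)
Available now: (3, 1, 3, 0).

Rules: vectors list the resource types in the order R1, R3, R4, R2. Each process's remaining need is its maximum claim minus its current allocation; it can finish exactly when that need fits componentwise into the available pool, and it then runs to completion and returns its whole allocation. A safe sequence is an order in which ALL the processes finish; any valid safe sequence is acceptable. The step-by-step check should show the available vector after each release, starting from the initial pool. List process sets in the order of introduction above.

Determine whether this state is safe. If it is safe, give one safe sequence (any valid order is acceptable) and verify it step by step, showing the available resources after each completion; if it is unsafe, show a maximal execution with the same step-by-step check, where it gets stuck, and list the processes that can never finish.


UNSAFE — no complete ordering exists.
Key observation: even finishing T7, T4 leaves just (4, 1, 7, 5) free — too little R4 for any of the remaining processes.
Going as far as possible: T7, T4; after that, nothing fits. Verifying each step:
  pool = (3, 1, 3, 0)
  T7: need (3, 1, 0, 0) fits (3, 1, 3, 0); releases (1, 0, 2, 3), pool now (4, 1, 5, 3)
  T4: need (3, 1, 5, 3) fits (4, 1, 5, 3); releases (0, 0, 2, 2), pool now (4, 1, 7, 5)
  T5 cannot run: need (4, 0, 8, 2) vs free (4, 1, 7, 5) (insufficient R4)
  T8 cannot run: need (0, 0, 8, 5) vs free (4, 1, 7, 5) (insufficient R4)
Processes that can never finish: T5 and T8.


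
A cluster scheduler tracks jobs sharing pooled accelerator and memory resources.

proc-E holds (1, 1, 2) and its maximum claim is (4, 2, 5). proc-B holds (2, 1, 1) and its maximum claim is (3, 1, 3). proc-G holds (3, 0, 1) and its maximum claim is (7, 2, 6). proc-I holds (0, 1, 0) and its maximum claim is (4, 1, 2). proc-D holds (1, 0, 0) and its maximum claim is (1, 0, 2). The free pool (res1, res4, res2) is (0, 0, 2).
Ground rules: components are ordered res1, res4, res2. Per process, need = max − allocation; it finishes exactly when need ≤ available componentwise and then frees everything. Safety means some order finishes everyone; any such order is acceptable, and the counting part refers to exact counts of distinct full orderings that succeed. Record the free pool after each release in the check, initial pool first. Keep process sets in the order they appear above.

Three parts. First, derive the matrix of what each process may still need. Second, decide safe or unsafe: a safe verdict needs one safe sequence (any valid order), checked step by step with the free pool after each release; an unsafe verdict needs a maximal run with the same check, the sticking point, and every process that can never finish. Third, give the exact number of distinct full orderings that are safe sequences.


(1) Need matrix, components ordered res1, res4, res2:
  proc-E: (3, 1, 3)
  proc-B: (1, 0, 2)
  proc-G: (4, 2, 5)
  proc-I: (4, 0, 2)
  proc-D: (0, 0, 2)
(2) The state is SAFE; one workable sequence: proc-D, proc-B, proc-E, proc-I, proc-G.
Key observation: proc-D is the earliest step where a requested resource binds exactly: need (0, 0, 2), pool (0, 0, 2) at its turn.
Step-by-step check:
  pool = (0, 0, 2)
  proc-D needs (0, 0, 2) <= (0, 0, 2) -> finishes; pool += (1, 0, 0) = (1, 0, 2)
  proc-B needs (1, 0, 2) <= (1, 0, 2) -> finishes; pool += (2, 1, 1) = (3, 1, 3)
  proc-E needs (3, 1, 3) <= (3, 1, 3) -> finishes; pool += (1, 1, 2) = (4, 2, 5)
  proc-I needs (4, 0, 2) <= (4, 2, 5) -> finishes; pool += (0, 1, 0) = (4, 3, 5)
  proc-G needs (4, 2, 5) <= (4, 3, 5) -> finishes; pool += (3, 0, 1) = (7, 3, 6)
(3) Precisely 2 of the possible complete orderings are safe sequences.


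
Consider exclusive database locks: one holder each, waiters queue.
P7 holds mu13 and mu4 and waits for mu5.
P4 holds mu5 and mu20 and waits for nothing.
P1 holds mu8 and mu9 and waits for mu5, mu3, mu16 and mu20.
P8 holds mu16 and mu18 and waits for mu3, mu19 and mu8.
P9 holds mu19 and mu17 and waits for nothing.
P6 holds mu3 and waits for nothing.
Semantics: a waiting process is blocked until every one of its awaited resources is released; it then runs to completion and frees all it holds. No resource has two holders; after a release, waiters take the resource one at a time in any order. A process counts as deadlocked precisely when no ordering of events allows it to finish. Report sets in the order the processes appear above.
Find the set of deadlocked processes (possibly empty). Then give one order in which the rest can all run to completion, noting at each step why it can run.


Deadlocked set: P1 and P8.
Key observation: P1 -> P8 -> P1 is a circular wait — nothing in it can go first; no other process is dragged down with it.
One completion order for the rest: P4, P7, P6, P9.
Step-by-step check:
  run P4 (it waits on nothing); releases mu5 and mu20
  run P7 (all its waits — mu5 — are resolved); releases mu13 and mu4
  run P6 (it waits on nothing); releases mu3
  run P9 (it waits on nothing); releases mu19 and mu17
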